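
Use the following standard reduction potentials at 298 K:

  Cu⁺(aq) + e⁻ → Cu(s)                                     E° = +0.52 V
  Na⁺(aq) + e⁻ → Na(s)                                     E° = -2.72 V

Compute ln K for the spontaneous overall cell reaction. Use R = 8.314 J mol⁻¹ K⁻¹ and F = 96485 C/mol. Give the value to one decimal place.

Cathode: Cu⁺/Cu; anode: Na⁺/Na. E°cell = (+0.52) − (-2.72) = +3.24 V, with n = 1.
ΔG° = −nFE° = −RT ln K, so ln K = nFE°/(RT) = (1)(96485)(+3.24) / ((8.314)(298)) = 126.177.

126.2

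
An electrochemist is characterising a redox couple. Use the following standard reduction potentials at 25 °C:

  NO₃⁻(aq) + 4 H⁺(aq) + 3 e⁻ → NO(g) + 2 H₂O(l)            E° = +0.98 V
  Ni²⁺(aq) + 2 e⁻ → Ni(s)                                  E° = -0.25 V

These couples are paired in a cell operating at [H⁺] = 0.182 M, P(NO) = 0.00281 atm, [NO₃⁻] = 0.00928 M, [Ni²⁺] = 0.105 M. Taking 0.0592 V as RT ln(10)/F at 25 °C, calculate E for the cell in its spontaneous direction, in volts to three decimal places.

+1.211 V

NO₃⁻/NO is the cathode (higher E°), Ni²⁺/Ni the anode: E°cell = +0.98 − (-0.25) = +1.23 V, n = 6.
Overall: 2 NO₃⁻(aq) + 8 H⁺(aq) + 3 Ni(s) → 2 NO(g) + 4 H₂O(l) + 3 Ni²⁺(aq)
Q = P(NO)^2·[Ni²⁺]^3 / ([NO₃⁻]^2·[H⁺]^8); log Q = 1.945.
E = E° − (0.0592/n) log Q = +1.23 − (0.0592/6)(1.945) = +1.211 V.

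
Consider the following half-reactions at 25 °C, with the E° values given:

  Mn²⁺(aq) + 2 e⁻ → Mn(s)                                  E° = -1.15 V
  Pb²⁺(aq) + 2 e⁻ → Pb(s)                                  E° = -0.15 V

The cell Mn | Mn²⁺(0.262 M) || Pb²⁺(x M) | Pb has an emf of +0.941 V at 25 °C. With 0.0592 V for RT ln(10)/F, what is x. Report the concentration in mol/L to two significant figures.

Pb²⁺/Pb is the cathode, Mn²⁺/Mn the anode: E°cell = +1.00 V, n = 2.
Overall reaction: Pb²⁺(aq) + Mn(s) → Pb(s) + Mn²⁺(aq); Q = [Mn²⁺]^1/[Pb²⁺]^1.
From E = E° − (0.0592/n) log Q: log Q = (E° − E)·n/0.0592 = (+1.00 − (+0.941))·2/0.0592 = 1.9932.
So 1·log[Pb²⁺] = 1·log(0.262) − log Q = -0.5817 − (1.9932) = -2.5749; [Pb²⁺] = 10^(-2.5749) ≈ 0.0027 M.

0.0027 M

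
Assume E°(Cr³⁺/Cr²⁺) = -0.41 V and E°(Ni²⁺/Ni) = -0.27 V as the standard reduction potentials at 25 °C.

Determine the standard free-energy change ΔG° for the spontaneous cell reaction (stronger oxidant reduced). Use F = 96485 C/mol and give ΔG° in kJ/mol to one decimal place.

Ni²⁺/Ni (E° = -0.27 V) is the cathode; Cr³⁺/Cr²⁺ (E° = -0.41 V) is the anode, so E°cell = +0.14 V.
Balancing electrons gives n = 2 (lcm of 2 and 1).
ΔG° = −nFE° = −(2)(96485)(+0.14) = -27,016 J = -27.0 kJ/mol.

-27.0 kJ/mol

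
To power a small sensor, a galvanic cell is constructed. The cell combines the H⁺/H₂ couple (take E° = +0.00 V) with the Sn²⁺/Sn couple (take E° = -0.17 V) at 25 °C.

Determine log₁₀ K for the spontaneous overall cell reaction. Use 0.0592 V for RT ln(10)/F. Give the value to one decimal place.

Cathode: H⁺/H₂; anode: Sn²⁺/Sn. E°cell = +0.17 V, n = 2.
log K = nE°cell / 0.0592 = (2)(+0.17) / 0.0592 = 5.7.

5.7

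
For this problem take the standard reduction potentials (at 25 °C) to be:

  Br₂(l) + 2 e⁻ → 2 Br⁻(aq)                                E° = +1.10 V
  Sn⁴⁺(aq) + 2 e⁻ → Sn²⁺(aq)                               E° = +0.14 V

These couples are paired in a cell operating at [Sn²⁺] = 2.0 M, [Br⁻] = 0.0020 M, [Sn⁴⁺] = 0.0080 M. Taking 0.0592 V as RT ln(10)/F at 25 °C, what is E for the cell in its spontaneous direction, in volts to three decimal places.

+1.191 V

Br₂/Br⁻ is the cathode (higher E°), Sn⁴⁺/Sn²⁺ the anode: E°cell = +1.10 − (+0.14) = +0.96 V, n = 2.
Overall: Br₂(l) + Sn²⁺(aq) → 2 Br⁻(aq) + Sn⁴⁺(aq)
Q = [Br⁻]^2·[Sn⁴⁺] / ([Sn²⁺]); log Q = -7.796.
E = E° − (0.0592/n) log Q = +0.96 − (0.0592/2)(-7.796) = +1.191 V.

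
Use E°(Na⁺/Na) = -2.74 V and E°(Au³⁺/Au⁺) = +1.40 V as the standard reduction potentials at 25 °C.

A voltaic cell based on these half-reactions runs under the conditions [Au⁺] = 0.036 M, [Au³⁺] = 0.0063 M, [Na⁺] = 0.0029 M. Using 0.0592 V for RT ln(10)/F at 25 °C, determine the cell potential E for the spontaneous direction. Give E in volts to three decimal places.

Au³⁺/Au⁺ is the cathode (higher E°), Na⁺/Na the anode: E°cell = +1.40 − (-2.74) = +4.14 V, n = 2.
Overall: Au³⁺(aq) + 2 Na(s) → Au⁺(aq) + 2 Na⁺(aq)
Q = [Au⁺]·[Na⁺]^2 / ([Au³⁺]); log Q = -4.318.
E = E° − (0.0592/n) log Q = +4.14 − (0.0592/2)(-4.318) = +4.268 V.

+4.268 V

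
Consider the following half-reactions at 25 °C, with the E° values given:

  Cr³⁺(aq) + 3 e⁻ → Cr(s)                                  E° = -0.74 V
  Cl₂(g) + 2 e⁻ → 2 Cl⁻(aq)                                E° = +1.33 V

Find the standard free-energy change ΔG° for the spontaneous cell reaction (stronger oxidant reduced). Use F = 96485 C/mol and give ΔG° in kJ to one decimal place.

Cl₂/Cl⁻ (E° = +1.33 V) is the cathode; Cr³⁺/Cr (E° = -0.74 V) is the anode, so E°cell = +2.07 V.
Balancing electrons gives n = 6 (lcm of 2 and 3).
ΔG° = −nFE° = −(6)(96485)(+2.07) = -1,198,344 J = -1198.3 kJ.

-1198.3 kJ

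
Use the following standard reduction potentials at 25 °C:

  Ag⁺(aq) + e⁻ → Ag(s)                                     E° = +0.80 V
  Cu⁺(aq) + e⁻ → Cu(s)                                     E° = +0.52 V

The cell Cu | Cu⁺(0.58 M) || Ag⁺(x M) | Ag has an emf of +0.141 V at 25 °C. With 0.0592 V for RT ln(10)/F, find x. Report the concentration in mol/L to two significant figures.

0.0026 M

Ag⁺/Ag is the cathode, Cu⁺/Cu the anode: E°cell = +0.28 V, n = 1.
Overall reaction: Ag⁺(aq) + Cu(s) → Ag(s) + Cu⁺(aq); Q = [Cu⁺]^1/[Ag⁺]^1.
From E = E° − (0.0592/n) log Q: log Q = (E° − E)·n/0.0592 = (+0.28 − (+0.141))·1/0.0592 = 2.3480.
So 1·log[Ag⁺] = 1·log(0.58) − log Q = -0.2366 − (2.3480) = -2.5846; [Ag⁺] = 10^(-2.5846) ≈ 0.0026 M.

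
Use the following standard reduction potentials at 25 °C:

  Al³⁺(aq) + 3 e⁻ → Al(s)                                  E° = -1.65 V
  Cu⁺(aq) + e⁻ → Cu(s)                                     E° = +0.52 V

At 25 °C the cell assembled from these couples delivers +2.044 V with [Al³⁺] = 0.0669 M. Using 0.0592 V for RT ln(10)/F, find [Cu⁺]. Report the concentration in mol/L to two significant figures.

0.0030 M

Cu⁺/Cu is the cathode, Al³⁺/Al the anode: E°cell = +2.17 V, n = 3.
Overall reaction: 3 Cu⁺(aq) + Al(s) → 3 Cu(s) + Al³⁺(aq); Q = [Al³⁺]^1/[Cu⁺]^3.
From E = E° − (0.0592/n) log Q: log Q = (E° − E)·n/0.0592 = (+2.17 − (+2.044))·3/0.0592 = 6.3851.
So 3·log[Cu⁺] = 1·log(0.0669) − log Q = -1.1746 − (6.3851) = -7.5597; log[Cu⁺] = -7.5597 / 3 = -2.5199; [Cu⁺] = 10^(-2.5199) ≈ 0.0030 M.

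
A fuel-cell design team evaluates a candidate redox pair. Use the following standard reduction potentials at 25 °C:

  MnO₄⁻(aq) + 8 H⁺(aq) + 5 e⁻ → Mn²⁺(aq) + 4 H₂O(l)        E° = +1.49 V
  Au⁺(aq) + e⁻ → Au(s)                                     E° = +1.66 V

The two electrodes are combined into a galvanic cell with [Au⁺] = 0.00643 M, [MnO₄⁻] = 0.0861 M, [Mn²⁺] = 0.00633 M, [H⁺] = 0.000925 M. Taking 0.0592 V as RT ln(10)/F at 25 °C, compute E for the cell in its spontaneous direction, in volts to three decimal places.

+0.314 V

Au⁺/Au is the cathode (higher E°), MnO₄⁻/Mn²⁺ the anode: E°cell = +1.66 − (+1.49) = +0.17 V, n = 5.
Overall: 5 Au⁺(aq) + Mn²⁺(aq) + 4 H₂O(l) → 5 Au(s) + MnO₄⁻(aq) + 8 H⁺(aq)
Q = [MnO₄⁻]·[H⁺]^8 / ([Au⁺]^5·[Mn²⁺]); log Q = -12.178.
E = E° − (0.0592/n) log Q = +0.17 − (0.0592/5)(-12.178) = +0.314 V.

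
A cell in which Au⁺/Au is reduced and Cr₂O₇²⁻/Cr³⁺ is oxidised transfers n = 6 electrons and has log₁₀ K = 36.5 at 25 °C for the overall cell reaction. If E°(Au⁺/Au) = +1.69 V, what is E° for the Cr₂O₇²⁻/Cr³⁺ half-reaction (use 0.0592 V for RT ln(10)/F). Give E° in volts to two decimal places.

+1.33 V

E°cell = (0.0592/n)·log K = (0.0592/6)(36.5) = +0.360 V.
Since Au⁺/Au is the cathode and Cr₂O₇²⁻/Cr³⁺ the anode, E°cell = E°(Au⁺/Au) − E°(Cr₂O₇²⁻/Cr³⁺).
So E°(Cr₂O₇²⁻/Cr³⁺) = E°(Au⁺/Au) − E°cell = (+1.69) − (+0.360) = +1.33 V.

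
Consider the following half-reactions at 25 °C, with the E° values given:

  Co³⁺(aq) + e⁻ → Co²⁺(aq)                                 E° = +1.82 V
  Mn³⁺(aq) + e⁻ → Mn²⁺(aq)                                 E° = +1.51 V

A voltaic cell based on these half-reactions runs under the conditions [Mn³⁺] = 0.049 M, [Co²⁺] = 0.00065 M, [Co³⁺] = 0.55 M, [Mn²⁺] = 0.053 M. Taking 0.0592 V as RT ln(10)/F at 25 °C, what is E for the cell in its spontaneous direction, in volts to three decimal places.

+0.485 V

Co³⁺/Co²⁺ is the cathode (higher E°), Mn³⁺/Mn²⁺ the anode: E°cell = +1.82 − (+1.51) = +0.31 V, n = 1.
Overall: Co³⁺(aq) + Mn²⁺(aq) → Co²⁺(aq) + Mn³⁺(aq)
Q = [Co²⁺]·[Mn³⁺] / ([Co³⁺]·[Mn²⁺]); log Q = -2.962.
E = E° − (0.0592/n) log Q = +0.31 − (0.0592/1)(-2.962) = +0.485 V.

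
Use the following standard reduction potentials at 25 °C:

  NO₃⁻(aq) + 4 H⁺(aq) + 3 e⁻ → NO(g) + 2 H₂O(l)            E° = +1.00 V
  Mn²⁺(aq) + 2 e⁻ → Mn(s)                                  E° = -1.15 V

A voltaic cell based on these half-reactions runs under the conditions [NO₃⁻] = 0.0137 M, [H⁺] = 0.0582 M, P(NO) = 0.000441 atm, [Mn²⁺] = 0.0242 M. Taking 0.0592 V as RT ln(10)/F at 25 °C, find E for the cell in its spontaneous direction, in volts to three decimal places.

NO₃⁻/NO is the cathode (higher E°), Mn²⁺/Mn the anode: E°cell = +1.00 − (-1.15) = +2.15 V, n = 6.
Overall: 2 NO₃⁻(aq) + 8 H⁺(aq) + 3 Mn(s) → 2 NO(g) + 4 H₂O(l) + 3 Mn²⁺(aq)
Q = P(NO)^2·[Mn²⁺]^3 / ([NO₃⁻]^2·[H⁺]^8); log Q = 2.047.
E = E° − (0.0592/n) log Q = +2.15 − (0.0592/6)(2.047) = +2.130 V.

+2.130 V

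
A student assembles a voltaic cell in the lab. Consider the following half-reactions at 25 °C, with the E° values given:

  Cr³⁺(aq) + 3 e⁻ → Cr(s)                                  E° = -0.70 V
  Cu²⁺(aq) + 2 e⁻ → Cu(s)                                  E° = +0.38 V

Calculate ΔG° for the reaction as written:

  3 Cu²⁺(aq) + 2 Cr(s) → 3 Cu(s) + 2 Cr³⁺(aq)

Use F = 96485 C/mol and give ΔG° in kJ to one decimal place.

As written, Cu²⁺/Cu is reduced (cathode) and Cr³⁺/Cr is oxidised (anode), so E°cell = (+0.38) − (-0.70) = +1.08 V.
Balancing electrons gives n = 6.
ΔG° = −nFE° = −(6)(96485)(+1.08) = -625,223 J = -625.2 kJ.

-625.2 kJ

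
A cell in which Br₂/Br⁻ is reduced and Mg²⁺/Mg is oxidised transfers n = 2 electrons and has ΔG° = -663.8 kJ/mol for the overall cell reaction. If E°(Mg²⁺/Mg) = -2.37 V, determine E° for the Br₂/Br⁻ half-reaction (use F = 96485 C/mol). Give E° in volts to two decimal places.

+1.07 V

E°cell = −ΔG°/(nF) = −(-663.8×10³)/((2)(96485)) = +3.440 V.
Since Br₂/Br⁻ is the cathode and Mg²⁺/Mg the anode, E°cell = E°(Br₂/Br⁻) − E°(Mg²⁺/Mg).
So E°(Br₂/Br⁻) = E°cell + E°(Mg²⁺/Mg) = +3.440 + (-2.37) = +1.07 V.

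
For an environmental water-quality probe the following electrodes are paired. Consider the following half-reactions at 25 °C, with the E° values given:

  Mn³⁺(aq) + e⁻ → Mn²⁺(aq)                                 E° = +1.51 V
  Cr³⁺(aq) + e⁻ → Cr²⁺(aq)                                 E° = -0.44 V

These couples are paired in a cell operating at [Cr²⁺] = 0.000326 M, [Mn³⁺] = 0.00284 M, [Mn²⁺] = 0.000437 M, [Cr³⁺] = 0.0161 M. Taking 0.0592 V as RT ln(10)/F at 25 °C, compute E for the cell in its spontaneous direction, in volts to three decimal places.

Mn³⁺/Mn²⁺ is the cathode (higher E°), Cr³⁺/Cr²⁺ the anode: E°cell = +1.51 − (-0.44) = +1.95 V, n = 1.
Overall: Mn³⁺(aq) + Cr²⁺(aq) → Mn²⁺(aq) + Cr³⁺(aq)
Q = [Mn²⁺]·[Cr³⁺] / ([Mn³⁺]·[Cr²⁺]); log Q = 0.881.
E = E° − (0.0592/n) log Q = +1.95 − (0.0592/1)(0.881) = +1.898 V.

+1.898 V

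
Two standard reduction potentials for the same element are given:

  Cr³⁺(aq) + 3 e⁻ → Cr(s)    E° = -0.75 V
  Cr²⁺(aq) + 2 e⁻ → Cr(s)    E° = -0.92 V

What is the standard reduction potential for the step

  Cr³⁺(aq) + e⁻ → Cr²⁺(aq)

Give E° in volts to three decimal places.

Sequential free energies add, so n₃E°₃ = n₁E°₁ + n₂E°₂.
With n₃ = 3, and the known step contributing 2×(-0.92) V, the unknown satisfies 1·E° = 3×(-0.75) − 2×(-0.92) = -0.410.
E° = -0.410 / 1 = -0.410 V.

-0.410 V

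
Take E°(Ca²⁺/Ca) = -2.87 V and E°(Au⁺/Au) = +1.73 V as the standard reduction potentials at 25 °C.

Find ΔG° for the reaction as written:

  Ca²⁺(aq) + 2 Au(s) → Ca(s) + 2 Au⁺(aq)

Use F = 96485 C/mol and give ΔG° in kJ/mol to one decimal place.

+887.7 kJ/mol

As written, Ca²⁺/Ca is reduced (cathode) and Au⁺/Au is oxidised (anode), so E°cell = (-2.87) − (+1.73) = -4.60 V.
Balancing electrons gives n = 2.
ΔG° = −nFE° = −(2)(96485)(-4.60) = 887,662 J = +887.7 kJ/mol.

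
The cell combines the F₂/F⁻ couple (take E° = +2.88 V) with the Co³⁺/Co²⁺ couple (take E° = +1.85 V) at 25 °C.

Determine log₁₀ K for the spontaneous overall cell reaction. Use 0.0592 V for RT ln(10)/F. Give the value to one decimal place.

Cathode: F₂/F⁻; anode: Co³⁺/Co²⁺. E°cell = +1.03 V, n = 2.
log K = nE°cell / 0.0592 = (2)(+1.03) / 0.0592 = 34.8.

34.8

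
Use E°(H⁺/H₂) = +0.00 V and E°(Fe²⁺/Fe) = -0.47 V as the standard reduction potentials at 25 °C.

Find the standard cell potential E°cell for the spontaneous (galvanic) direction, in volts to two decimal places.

+0.47 V

The H⁺/H₂ couple has the higher reduction potential, so it is the cathode; Fe²⁺/Fe is oxidised at the anode.
E°cell = E°(cathode) − E°(anode) = (+0.00) − (-0.47) = +0.47 V.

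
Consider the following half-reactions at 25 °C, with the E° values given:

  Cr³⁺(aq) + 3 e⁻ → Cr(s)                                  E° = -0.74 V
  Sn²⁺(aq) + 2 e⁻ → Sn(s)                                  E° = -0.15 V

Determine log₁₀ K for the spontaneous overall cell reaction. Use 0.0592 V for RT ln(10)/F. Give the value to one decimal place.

59.8

Cathode: Sn²⁺/Sn; anode: Cr³⁺/Cr. E°cell = +0.59 V, n = 6.
log K = nE°cell / 0.0592 = (6)(+0.59) / 0.0592 = 59.8.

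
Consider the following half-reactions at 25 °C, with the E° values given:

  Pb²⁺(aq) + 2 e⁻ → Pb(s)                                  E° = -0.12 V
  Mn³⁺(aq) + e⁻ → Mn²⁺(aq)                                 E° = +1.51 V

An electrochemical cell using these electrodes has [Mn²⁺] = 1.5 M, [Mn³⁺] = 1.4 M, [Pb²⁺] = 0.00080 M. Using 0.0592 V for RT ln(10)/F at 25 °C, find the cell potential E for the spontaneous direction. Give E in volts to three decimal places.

Mn³⁺/Mn²⁺ is the cathode (higher E°), Pb²⁺/Pb the anode: E°cell = +1.51 − (-0.12) = +1.63 V, n = 2.
Overall: 2 Mn³⁺(aq) + Pb(s) → 2 Mn²⁺(aq) + Pb²⁺(aq)
Q = [Mn²⁺]^2·[Pb²⁺] / ([Mn³⁺]^2); log Q = -3.037.
E = E° − (0.0592/n) log Q = +1.63 − (0.0592/2)(-3.037) = +1.720 V.

+1.720 V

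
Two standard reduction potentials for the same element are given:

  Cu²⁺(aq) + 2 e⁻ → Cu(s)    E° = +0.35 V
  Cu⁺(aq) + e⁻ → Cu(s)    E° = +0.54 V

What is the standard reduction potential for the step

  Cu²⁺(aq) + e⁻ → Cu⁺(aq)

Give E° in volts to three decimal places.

+0.160 V

Sequential free energies add, so n₃E°₃ = n₁E°₁ + n₂E°₂.
With n₃ = 2, and the known step contributing 1×(+0.54) V, the unknown satisfies 1·E° = 2×(+0.35) − 1×(+0.54) = +0.160.
E° = +0.160 / 1 = +0.160 V.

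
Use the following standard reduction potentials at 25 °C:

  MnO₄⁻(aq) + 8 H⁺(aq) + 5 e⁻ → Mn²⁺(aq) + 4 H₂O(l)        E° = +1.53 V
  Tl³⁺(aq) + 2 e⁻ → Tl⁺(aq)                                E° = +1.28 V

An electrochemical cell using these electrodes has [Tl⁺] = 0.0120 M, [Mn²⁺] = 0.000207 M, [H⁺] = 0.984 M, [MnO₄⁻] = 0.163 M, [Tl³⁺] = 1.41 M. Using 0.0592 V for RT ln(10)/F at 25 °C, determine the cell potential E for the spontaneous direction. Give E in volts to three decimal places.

MnO₄⁻/Mn²⁺ is the cathode (higher E°), Tl³⁺/Tl⁺ the anode: E°cell = +1.53 − (+1.28) = +0.25 V, n = 10.
Overall: 2 MnO₄⁻(aq) + 16 H⁺(aq) + 5 Tl⁺(aq) → 2 Mn²⁺(aq) + 8 H₂O(l) + 5 Tl³⁺(aq)
Q = [Mn²⁺]^2·[Tl³⁺]^5 / ([MnO₄⁻]^2·[H⁺]^16·[Tl⁺]^5); log Q = 4.670.
E = E° − (0.0592/n) log Q = +0.25 − (0.0592/10)(4.670) = +0.222 V.

+0.222 V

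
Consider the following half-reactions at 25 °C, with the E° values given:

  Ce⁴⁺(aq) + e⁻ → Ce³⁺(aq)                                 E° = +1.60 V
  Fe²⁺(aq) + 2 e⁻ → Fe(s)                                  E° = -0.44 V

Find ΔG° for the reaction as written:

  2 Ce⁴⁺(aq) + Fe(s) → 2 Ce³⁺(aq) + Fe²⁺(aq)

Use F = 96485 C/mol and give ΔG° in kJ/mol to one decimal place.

-393.7 kJ/mol

As written, Ce⁴⁺/Ce³⁺ is reduced (cathode) and Fe²⁺/Fe is oxidised (anode), so E°cell = (+1.60) − (-0.44) = +2.04 V.
Balancing electrons gives n = 2.
ΔG° = −nFE° = −(2)(96485)(+2.04) = -393,659 J = -393.7 kJ/mol.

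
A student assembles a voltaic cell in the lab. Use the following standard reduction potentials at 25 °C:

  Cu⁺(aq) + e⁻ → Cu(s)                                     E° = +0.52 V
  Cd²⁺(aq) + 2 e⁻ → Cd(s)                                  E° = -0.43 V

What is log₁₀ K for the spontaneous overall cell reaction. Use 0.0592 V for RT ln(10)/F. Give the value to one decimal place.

32.1

Cathode: Cu⁺/Cu; anode: Cd²⁺/Cd. E°cell = +0.95 V, n = 2.
log K = nE°cell / 0.0592 = (2)(+0.95) / 0.0592 = 32.1.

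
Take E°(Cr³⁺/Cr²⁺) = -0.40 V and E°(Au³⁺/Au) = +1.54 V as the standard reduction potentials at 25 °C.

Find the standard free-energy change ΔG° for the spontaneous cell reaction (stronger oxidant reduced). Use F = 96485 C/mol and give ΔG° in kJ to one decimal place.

Au³⁺/Au (E° = +1.54 V) is the cathode; Cr³⁺/Cr²⁺ (E° = -0.40 V) is the anode, so E°cell = +1.94 V.
Balancing electrons gives n = 3 (lcm of 3 and 1).
ΔG° = −nFE° = −(3)(96485)(+1.94) = -561,543 J = -561.5 kJ.

-561.5 kJ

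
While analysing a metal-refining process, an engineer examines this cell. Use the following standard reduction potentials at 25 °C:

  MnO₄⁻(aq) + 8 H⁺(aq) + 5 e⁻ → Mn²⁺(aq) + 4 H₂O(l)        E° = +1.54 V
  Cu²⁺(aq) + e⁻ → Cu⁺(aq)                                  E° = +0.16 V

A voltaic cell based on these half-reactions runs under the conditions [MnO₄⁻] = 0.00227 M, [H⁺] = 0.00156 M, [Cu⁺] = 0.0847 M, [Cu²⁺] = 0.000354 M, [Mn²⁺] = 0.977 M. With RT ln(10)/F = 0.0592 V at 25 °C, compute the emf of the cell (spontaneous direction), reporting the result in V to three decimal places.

MnO₄⁻/Mn²⁺ is the cathode (higher E°), Cu²⁺/Cu⁺ the anode: E°cell = +1.54 − (+0.16) = +1.38 V, n = 5.
Overall: MnO₄⁻(aq) + 8 H⁺(aq) + 5 Cu⁺(aq) → Mn²⁺(aq) + 4 H₂O(l) + 5 Cu²⁺(aq)
Q = [Mn²⁺]·[Cu²⁺]^5 / ([MnO₄⁻]·[H⁺]^8·[Cu⁺]^5); log Q = 13.194.
E = E° − (0.0592/n) log Q = +1.38 − (0.0592/5)(13.194) = +1.224 V.

+1.224 V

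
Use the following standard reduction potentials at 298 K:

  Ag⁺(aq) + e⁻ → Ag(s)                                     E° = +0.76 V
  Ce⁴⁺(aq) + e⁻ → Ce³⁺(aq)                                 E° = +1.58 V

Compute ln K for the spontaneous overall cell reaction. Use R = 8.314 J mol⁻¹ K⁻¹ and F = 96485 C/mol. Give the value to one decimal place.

31.9

Cathode: Ce⁴⁺/Ce³⁺; anode: Ag⁺/Ag. E°cell = (+1.58) − (+0.76) = +0.82 V, with n = 1.
ΔG° = −nFE° = −RT ln K, so ln K = nFE°/(RT) = (1)(96485)(+0.82) / ((8.314)(298)) = 31.934.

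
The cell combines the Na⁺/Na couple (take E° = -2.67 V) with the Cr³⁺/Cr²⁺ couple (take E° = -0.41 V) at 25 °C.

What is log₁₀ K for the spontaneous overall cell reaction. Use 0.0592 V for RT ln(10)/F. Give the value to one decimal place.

38.2

Cathode: Cr³⁺/Cr²⁺; anode: Na⁺/Na. E°cell = +2.26 V, n = 1.
log K = nE°cell / 0.0592 = (1)(+2.26) / 0.0592 = 38.2.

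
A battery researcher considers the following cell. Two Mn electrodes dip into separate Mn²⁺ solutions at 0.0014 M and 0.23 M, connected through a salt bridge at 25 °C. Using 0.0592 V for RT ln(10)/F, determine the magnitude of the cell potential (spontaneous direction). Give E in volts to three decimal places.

For a concentration cell E°cell = 0. The 0.23 M side is the cathode (reduction is favoured where [Mn²⁺] is higher).
With n = 2, E = −(0.0592/2) log([Mn²⁺]ₐₙ/[Mn²⁺]꜀ₐₜ) = −(0.0592/2) log(0.0014/0.23) = −(0.0592/2)(-2.216) = +0.066 V.

+0.066 V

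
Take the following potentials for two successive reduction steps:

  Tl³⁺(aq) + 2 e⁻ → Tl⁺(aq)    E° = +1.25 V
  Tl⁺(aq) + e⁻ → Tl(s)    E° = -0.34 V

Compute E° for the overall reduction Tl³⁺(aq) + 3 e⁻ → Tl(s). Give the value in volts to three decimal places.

Standard free energies of sequential steps add: ΔG°₃ = ΔG°₁ + ΔG°₂, so n₃E°₃ = n₁E°₁ + n₂E°₂.
E°₃ = (2×+1.25 + 1×-0.34) / 3 = (+2.160) / 3 = +0.720 V.

+0.720 V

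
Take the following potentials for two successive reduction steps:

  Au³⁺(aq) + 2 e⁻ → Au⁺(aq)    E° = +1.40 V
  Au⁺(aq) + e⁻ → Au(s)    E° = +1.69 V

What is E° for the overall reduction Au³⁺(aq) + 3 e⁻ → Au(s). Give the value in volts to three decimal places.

Adding the free-energy changes (−nFE°) of the two steps gives −n₃FE°₃ = −n₁FE°₁ − n₂FE°₂.
E°₃ = (2×+1.40 + 1×+1.69) / 3 = (+4.490) / 3 = +1.497 V.

+1.497 V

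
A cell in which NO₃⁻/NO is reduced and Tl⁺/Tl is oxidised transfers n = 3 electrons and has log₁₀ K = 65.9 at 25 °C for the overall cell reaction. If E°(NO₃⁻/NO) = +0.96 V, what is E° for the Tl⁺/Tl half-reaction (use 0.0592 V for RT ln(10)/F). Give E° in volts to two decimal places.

-0.34 V

E°cell = (0.0592/n)·log K = (0.0592/3)(65.9) = +1.300 V.
Since NO₃⁻/NO is the cathode and Tl⁺/Tl the anode, E°cell = E°(NO₃⁻/NO) − E°(Tl⁺/Tl).
So E°(Tl⁺/Tl) = E°(NO₃⁻/NO) − E°cell = (+0.96) − (+1.300) = -0.34 V.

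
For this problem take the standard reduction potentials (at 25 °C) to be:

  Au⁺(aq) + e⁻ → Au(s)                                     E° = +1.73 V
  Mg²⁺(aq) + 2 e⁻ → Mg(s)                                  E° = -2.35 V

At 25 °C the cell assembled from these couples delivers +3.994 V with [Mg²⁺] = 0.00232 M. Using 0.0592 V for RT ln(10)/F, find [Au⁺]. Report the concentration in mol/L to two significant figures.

0.0017 M

Au⁺/Au is the cathode, Mg²⁺/Mg the anode: E°cell = +4.08 V, n = 2.
Overall reaction: 2 Au⁺(aq) + Mg(s) → 2 Au(s) + Mg²⁺(aq); Q = [Mg²⁺]^1/[Au⁺]^2.
From E = E° − (0.0592/n) log Q: log Q = (E° − E)·n/0.0592 = (+4.08 − (+3.994))·2/0.0592 = 2.9054.
So 2·log[Au⁺] = 1·log(0.00232) − log Q = -2.6345 − (2.9054) = -5.5399; log[Au⁺] = -5.5399 / 2 = -2.7700; [Au⁺] = 10^(-2.7700) ≈ 0.0017 M.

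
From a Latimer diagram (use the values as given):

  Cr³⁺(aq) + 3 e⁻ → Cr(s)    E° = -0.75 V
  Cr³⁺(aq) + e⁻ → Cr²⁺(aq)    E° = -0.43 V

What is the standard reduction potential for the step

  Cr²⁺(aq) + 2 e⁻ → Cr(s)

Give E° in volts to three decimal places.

Sequential free energies add, so n₃E°₃ = n₁E°₁ + n₂E°₂.
With n₃ = 3, and the known step contributing 1×(-0.43) V, the unknown satisfies 2·E° = 3×(-0.75) − 1×(-0.43) = -1.820.
E° = -1.820 / 2 = -0.910 V.

-0.910 V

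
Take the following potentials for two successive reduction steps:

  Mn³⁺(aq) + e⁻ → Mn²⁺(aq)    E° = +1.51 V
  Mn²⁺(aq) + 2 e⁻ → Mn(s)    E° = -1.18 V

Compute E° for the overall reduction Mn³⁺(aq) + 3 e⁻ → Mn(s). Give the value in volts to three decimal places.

-0.283 V

Since ΔG° = −nFE° is additive over sequential reductions, n₃E°₃ = n₁E°₁ + n₂E°₂.
E°₃ = (1×+1.51 + 2×-1.18) / 3 = (-0.850) / 3 = -0.283 V.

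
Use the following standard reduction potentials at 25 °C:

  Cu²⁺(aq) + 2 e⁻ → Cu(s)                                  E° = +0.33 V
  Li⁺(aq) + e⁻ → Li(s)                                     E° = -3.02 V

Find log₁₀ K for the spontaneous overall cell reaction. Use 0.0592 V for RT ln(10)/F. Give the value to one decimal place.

Cathode: Cu²⁺/Cu; anode: Li⁺/Li. E°cell = +3.35 V, n = 2.
log K = nE°cell / 0.0592 = (2)(+3.35) / 0.0592 = 113.2.

113.2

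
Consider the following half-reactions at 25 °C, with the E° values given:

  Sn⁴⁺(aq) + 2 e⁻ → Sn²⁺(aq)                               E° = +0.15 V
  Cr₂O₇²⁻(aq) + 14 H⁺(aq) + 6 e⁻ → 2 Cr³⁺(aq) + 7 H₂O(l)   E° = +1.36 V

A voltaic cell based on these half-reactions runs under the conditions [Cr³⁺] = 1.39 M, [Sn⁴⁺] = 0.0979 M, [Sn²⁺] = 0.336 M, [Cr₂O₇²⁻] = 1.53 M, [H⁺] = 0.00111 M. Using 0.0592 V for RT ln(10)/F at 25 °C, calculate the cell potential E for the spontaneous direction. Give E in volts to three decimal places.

+0.817 V

Cr₂O₇²⁻/Cr³⁺ is the cathode (higher E°), Sn⁴⁺/Sn²⁺ the anode: E°cell = +1.36 − (+0.15) = +1.21 V, n = 6.
Overall: Cr₂O₇²⁻(aq) + 14 H⁺(aq) + 3 Sn²⁺(aq) → 2 Cr³⁺(aq) + 7 H₂O(l) + 3 Sn⁴⁺(aq)
Q = [Cr³⁺]^2·[Sn⁴⁺]^3 / ([Cr₂O₇²⁻]·[H⁺]^14·[Sn²⁺]^3); log Q = 39.860.
E = E° − (0.0592/n) log Q = +1.21 − (0.0592/6)(39.860) = +0.817 V.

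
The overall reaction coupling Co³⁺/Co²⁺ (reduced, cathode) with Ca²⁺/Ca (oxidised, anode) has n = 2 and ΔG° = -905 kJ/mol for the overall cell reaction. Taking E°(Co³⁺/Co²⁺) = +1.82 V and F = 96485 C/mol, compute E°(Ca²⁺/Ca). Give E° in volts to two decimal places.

-2.87 V

E°cell = −ΔG°/(nF) = −(-905×10³)/((2)(96485)) = +4.690 V.
Since Co³⁺/Co²⁺ is the cathode and Ca²⁺/Ca the anode, E°cell = E°(Co³⁺/Co²⁺) − E°(Ca²⁺/Ca).
So E°(Ca²⁺/Ca) = E°(Co³⁺/Co²⁺) − E°cell = (+1.82) − (+4.690) = -2.87 V.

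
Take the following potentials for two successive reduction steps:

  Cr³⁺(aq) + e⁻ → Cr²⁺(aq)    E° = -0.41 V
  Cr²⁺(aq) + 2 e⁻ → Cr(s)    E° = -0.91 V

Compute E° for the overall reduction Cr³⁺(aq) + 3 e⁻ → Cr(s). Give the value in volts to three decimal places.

-0.743 V

Since ΔG° = −nFE° is additive over sequential reductions, n₃E°₃ = n₁E°₁ + n₂E°₂.
E°₃ = (1×-0.41 + 2×-0.91) / 3 = (-2.230) / 3 = -0.743 V.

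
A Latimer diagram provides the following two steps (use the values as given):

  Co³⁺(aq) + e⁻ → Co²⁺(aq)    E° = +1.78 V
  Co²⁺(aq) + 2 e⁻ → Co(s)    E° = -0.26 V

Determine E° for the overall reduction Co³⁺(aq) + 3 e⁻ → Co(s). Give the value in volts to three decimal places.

Adding the free-energy changes (−nFE°) of the two steps gives −n₃FE°₃ = −n₁FE°₁ − n₂FE°₂.
E°₃ = (1×+1.78 + 2×-0.26) / 3 = (+1.260) / 3 = +0.420 V.

+0.420 V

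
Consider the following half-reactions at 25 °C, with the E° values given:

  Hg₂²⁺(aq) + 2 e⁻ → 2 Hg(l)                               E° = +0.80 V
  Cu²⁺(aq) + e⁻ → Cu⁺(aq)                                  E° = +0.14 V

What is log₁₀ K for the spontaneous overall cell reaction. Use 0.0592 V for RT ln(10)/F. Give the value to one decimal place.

Cathode: Hg₂²⁺/Hg; anode: Cu²⁺/Cu⁺. E°cell = +0.66 V, n = 2.
log K = nE°cell / 0.0592 = (2)(+0.66) / 0.0592 = 22.3.

22.3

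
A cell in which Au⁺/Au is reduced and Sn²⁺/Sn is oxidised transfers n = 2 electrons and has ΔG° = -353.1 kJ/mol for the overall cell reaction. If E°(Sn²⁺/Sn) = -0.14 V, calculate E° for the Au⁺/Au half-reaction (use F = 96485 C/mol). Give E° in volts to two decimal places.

E°cell = −ΔG°/(nF) = −(-353.1×10³)/((2)(96485)) = +1.830 V.
Since Au⁺/Au is the cathode and Sn²⁺/Sn the anode, E°cell = E°(Au⁺/Au) − E°(Sn²⁺/Sn).
So E°(Au⁺/Au) = E°cell + E°(Sn²⁺/Sn) = +1.830 + (-0.14) = +1.69 V.

+1.69 V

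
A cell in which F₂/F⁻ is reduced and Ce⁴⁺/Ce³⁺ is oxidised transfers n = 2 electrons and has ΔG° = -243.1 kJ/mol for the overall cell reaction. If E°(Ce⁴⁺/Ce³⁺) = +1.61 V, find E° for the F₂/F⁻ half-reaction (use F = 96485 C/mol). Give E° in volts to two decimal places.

+2.87 V

E°cell = −ΔG°/(nF) = −(-243.1×10³)/((2)(96485)) = +1.260 V.
Since F₂/F⁻ is the cathode and Ce⁴⁺/Ce³⁺ the anode, E°cell = E°(F₂/F⁻) − E°(Ce⁴⁺/Ce³⁺).
So E°(F₂/F⁻) = E°cell + E°(Ce⁴⁺/Ce³⁺) = +1.260 + (+1.61) = +2.87 V.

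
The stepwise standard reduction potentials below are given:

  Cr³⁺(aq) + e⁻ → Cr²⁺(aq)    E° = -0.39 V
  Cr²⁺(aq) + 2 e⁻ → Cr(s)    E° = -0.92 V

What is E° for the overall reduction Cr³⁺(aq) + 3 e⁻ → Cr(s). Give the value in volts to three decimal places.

-0.743 V

Adding the free-energy changes (−nFE°) of the two steps gives −n₃FE°₃ = −n₁FE°₁ − n₂FE°₂.
E°₃ = (1×-0.39 + 2×-0.92) / 3 = (-2.230) / 3 = -0.743 V.
Simply averaging or adding the two E° values would be wrong; the electron-weighted sum is required.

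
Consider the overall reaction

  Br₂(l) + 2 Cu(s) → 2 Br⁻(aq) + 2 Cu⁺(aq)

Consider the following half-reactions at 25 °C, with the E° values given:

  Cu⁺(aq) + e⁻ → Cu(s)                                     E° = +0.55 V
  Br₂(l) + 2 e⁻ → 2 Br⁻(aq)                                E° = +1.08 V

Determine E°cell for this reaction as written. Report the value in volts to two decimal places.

The Br₂/Br⁻ couple has the higher reduction potential, so it is the cathode; Cu⁺/Cu is oxidised at the anode.
E°cell = E°(cathode) − E°(anode) = (+1.08) − (+0.55) = +0.53 V.

+0.53 V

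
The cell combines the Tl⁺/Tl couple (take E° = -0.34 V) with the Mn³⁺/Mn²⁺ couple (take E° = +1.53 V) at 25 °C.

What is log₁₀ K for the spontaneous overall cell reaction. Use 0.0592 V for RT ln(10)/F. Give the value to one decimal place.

31.6

Cathode: Mn³⁺/Mn²⁺; anode: Tl⁺/Tl. E°cell = +1.87 V, n = 1.
log K = nE°cell / 0.0592 = (1)(+1.87) / 0.0592 = 31.6.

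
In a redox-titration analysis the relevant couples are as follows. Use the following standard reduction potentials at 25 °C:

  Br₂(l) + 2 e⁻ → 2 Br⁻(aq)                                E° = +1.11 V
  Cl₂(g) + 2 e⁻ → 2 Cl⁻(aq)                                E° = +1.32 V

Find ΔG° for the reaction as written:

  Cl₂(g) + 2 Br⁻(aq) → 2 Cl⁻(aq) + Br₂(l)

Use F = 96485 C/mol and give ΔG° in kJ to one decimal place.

-40.5 kJ

As written, Cl₂/Cl⁻ is reduced (cathode) and Br₂/Br⁻ is oxidised (anode), so E°cell = (+1.32) − (+1.11) = +0.21 V.
Balancing electrons gives n = 2.
ΔG° = −nFE° = −(2)(96485)(+0.21) = -40,524 J = -40.5 kJ.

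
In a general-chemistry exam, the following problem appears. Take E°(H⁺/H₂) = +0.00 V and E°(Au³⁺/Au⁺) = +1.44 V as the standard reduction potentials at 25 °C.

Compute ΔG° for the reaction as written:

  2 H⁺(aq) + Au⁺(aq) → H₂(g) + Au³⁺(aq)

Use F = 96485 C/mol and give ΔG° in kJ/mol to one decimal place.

+277.9 kJ/mol

As written, H⁺/H₂ is reduced (cathode) and Au³⁺/Au⁺ is oxidised (anode), so E°cell = (+0.00) − (+1.44) = -1.44 V.
Balancing electrons gives n = 2.
ΔG° = −nFE° = −(2)(96485)(-1.44) = 277,877 J = +277.9 kJ/mol.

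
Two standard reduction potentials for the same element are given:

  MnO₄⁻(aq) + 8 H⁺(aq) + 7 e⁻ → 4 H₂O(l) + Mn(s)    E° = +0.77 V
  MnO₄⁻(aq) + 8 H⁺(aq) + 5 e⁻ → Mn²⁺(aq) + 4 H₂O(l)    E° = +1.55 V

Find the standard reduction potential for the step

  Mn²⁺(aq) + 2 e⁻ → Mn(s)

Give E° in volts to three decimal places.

-1.180 V

Sequential free energies add, so n₃E°₃ = n₁E°₁ + n₂E°₂.
With n₃ = 7, and the known step contributing 5×(+1.55) V, the unknown satisfies 2·E° = 7×(+0.77) − 5×(+1.55) = -2.360.
E° = -2.360 / 2 = -1.180 V.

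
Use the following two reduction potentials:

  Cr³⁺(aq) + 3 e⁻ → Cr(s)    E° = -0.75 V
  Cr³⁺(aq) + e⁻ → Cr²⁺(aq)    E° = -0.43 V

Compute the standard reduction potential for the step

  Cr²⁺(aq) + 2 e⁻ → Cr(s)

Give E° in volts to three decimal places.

Sequential free energies add, so n₃E°₃ = n₁E°₁ + n₂E°₂.
With n₃ = 3, and the known step contributing 1×(-0.43) V, the unknown satisfies 2·E° = 3×(-0.75) − 1×(-0.43) = -1.820.
E° = -1.820 / 2 = -0.910 V.

-0.910 V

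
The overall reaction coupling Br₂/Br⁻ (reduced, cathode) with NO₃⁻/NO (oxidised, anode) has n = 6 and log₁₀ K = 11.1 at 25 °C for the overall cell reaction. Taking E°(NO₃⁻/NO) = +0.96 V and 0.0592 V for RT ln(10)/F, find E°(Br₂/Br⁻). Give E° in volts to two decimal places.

E°cell = (0.0592/n)·log K = (0.0592/6)(11.1) = +0.110 V.
Since Br₂/Br⁻ is the cathode and NO₃⁻/NO the anode, E°cell = E°(Br₂/Br⁻) − E°(NO₃⁻/NO).
So E°(Br₂/Br⁻) = E°cell + E°(NO₃⁻/NO) = +0.110 + (+0.96) = +1.07 V.

+1.07 V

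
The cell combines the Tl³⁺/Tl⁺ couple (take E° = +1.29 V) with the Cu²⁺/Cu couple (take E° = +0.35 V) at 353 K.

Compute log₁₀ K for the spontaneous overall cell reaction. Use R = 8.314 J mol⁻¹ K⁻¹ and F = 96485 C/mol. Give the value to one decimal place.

Cathode: Tl³⁺/Tl⁺; anode: Cu²⁺/Cu. E°cell = (+1.29) − (+0.35) = +0.94 V, with n = 2.
ΔG° = −nFE° = −RT ln K, so ln K = nFE°/(RT) = (2)(96485)(+0.94) / ((8.314)(353)) = 61.806.
log₁₀ K = 61.806 / ln 10 = 26.8.

26.8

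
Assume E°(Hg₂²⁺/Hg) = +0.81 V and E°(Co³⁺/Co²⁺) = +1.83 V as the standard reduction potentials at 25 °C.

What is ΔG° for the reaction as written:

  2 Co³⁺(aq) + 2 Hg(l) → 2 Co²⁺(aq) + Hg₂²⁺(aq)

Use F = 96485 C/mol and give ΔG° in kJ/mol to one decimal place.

-196.8 kJ/mol

As written, Co³⁺/Co²⁺ is reduced (cathode) and Hg₂²⁺/Hg is oxidised (anode), so E°cell = (+1.83) − (+0.81) = +1.02 V.
Balancing electrons gives n = 2.
ΔG° = −nFE° = −(2)(96485)(+1.02) = -196,829 J = -196.8 kJ/mol.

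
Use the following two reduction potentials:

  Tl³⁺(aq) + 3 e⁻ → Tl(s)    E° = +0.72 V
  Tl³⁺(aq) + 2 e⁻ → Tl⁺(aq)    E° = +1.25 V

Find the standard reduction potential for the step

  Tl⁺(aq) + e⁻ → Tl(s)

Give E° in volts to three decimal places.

Sequential free energies add, so n₃E°₃ = n₁E°₁ + n₂E°₂.
With n₃ = 3, and the known step contributing 2×(+1.25) V, the unknown satisfies 1·E° = 3×(+0.72) − 2×(+1.25) = -0.340.
E° = -0.340 / 1 = -0.340 V.

-0.340 V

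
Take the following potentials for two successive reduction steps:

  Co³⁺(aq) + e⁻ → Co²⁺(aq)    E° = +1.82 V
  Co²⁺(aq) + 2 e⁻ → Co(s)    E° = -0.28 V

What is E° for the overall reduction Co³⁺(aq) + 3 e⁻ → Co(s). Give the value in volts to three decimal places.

+0.420 V

Adding the free-energy changes (−nFE°) of the two steps gives −n₃FE°₃ = −n₁FE°₁ − n₂FE°₂.
E°₃ = (1×+1.82 + 2×-0.28) / 3 = (+1.260) / 3 = +0.420 V.
Simply averaging or adding the two E° values would be wrong; the electron-weighted sum is required.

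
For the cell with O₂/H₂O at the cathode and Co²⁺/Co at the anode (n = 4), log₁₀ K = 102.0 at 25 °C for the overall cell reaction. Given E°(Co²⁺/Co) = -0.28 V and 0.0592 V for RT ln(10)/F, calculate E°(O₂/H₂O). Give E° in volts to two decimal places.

E°cell = (0.0592/n)·log K = (0.0592/4)(102.0) = +1.510 V.
Since O₂/H₂O is the cathode and Co²⁺/Co the anode, E°cell = E°(O₂/H₂O) − E°(Co²⁺/Co).
So E°(O₂/H₂O) = E°cell + E°(Co²⁺/Co) = +1.510 + (-0.28) = +1.23 V.

+1.23 V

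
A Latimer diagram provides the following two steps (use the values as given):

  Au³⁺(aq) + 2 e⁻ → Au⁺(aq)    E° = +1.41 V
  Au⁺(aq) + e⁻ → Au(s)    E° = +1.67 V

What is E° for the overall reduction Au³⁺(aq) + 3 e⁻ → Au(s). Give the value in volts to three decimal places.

+1.497 V

Adding the free-energy changes (−nFE°) of the two steps gives −n₃FE°₃ = −n₁FE°₁ − n₂FE°₂.
E°₃ = (2×+1.41 + 1×+1.67) / 3 = (+4.490) / 3 = +1.497 V.
Simply averaging or adding the two E° values would be wrong; the electron-weighted sum is required.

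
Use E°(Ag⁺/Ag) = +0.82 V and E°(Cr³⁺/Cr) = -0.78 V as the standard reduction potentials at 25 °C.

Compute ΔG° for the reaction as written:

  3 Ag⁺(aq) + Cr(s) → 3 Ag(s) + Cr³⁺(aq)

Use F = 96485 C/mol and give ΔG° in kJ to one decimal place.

-463.1 kJ

As written, Ag⁺/Ag is reduced (cathode) and Cr³⁺/Cr is oxidised (anode), so E°cell = (+0.82) − (-0.78) = +1.60 V.
Balancing electrons gives n = 3.
ΔG° = −nFE° = −(3)(96485)(+1.60) = -463,128 J = -463.1 kJ.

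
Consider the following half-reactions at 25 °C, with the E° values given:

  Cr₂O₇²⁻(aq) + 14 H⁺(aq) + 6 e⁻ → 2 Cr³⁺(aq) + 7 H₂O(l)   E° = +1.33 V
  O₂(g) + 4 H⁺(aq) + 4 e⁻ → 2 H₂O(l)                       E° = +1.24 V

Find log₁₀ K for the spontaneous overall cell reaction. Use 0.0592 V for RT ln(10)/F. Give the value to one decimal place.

Cathode: Cr₂O₇²⁻/Cr³⁺; anode: O₂/H₂O. E°cell = +0.09 V, n = 12.
log K = nE°cell / 0.0592 = (12)(+0.09) / 0.0592 = 18.2.

18.2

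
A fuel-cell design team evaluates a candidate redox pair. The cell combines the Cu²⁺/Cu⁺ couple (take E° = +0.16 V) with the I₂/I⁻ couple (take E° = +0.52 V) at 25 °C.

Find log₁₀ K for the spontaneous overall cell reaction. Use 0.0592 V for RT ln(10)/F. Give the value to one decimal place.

12.2

Cathode: I₂/I⁻; anode: Cu²⁺/Cu⁺. E°cell = +0.36 V, n = 2.
log K = nE°cell / 0.0592 = (2)(+0.36) / 0.0592 = 12.2.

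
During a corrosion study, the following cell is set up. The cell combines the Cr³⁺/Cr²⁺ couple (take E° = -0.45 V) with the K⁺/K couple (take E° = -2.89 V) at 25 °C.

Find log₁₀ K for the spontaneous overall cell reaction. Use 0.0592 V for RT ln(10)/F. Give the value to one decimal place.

Cathode: Cr³⁺/Cr²⁺; anode: K⁺/K. E°cell = +2.44 V, n = 1.
log K = nE°cell / 0.0592 = (1)(+2.44) / 0.0592 = 41.2.

41.2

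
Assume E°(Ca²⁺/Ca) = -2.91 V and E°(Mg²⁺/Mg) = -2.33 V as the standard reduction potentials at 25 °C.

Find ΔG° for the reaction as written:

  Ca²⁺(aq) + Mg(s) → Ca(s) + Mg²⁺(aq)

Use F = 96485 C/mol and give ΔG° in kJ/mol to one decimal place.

As written, Ca²⁺/Ca is reduced (cathode) and Mg²⁺/Mg is oxidised (anode), so E°cell = (-2.91) − (-2.33) = -0.58 V.
Balancing electrons gives n = 2.
ΔG° = −nFE° = −(2)(96485)(-0.58) = 111,923 J = +111.9 kJ/mol.

+111.9 kJ/mol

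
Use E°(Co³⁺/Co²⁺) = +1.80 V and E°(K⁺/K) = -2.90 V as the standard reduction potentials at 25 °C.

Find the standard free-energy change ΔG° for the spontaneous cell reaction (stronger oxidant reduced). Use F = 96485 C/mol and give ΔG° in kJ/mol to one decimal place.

Co³⁺/Co²⁺ (E° = +1.80 V) is the cathode; K⁺/K (E° = -2.90 V) is the anode, so E°cell = +4.70 V.
Balancing electrons gives n = 1 (lcm of 1 and 1).
ΔG° = −nFE° = −(1)(96485)(+4.70) = -453,480 J = -453.5 kJ/mol.

-453.5 kJ/mol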